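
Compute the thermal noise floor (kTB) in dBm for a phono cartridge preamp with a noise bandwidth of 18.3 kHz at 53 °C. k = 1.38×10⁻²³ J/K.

−130.8 dBm

T = 53 °C + 273.15 = 326.15 K
P_n = kTB = 1.38×10⁻²³ × 326.15 × 1.83×10⁴ = 8.24×10⁻¹⁷ W
In dBm: 10 log₁₀(8.24×10⁻¹⁷ / 10⁻³) = −130.8 dBm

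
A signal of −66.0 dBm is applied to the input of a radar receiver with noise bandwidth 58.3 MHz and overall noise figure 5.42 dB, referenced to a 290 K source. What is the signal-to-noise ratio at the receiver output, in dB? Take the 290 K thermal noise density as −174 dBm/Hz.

Noise floor: N = −174 + 10 log₁₀(B) + NF
10 log₁₀(5.83×10⁷) = 77.66 dB
N = −174 + 77.66 + 5.42 = −90.92 dBm
SNR = P_sig − N = −66.0 − (−90.92) = 24.92 dB → 24.9 dB

24.9 dB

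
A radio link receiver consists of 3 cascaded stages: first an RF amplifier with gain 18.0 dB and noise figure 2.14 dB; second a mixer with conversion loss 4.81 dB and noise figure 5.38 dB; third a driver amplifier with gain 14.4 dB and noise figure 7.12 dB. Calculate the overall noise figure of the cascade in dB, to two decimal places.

Convert to linear (a loss of L dB is a gain of −L dB): F_i = 10^(NF_i/10), G_i = 10^(G_i,dB/10)
  Stage 1: F_1 = 10^(2.14/10) = 1.637, G_1 = 10^(18.0/10) = 63.10
  Stage 2: F_2 = 10^(5.38/10) = 3.451, G_2 = 10^(−4.81/10) = 0.3304
  Stage 3: F_3 = 10^(7.12/10) = 5.152, G_3 = 10^(14.4/10) = 27.54
Friis cascade:
  F = 1.637 + (3.451 − 1)/63.10 + (5.152 − 1)/20.84 = 1.875
NF = 10 log₁₀(1.875) = 2.73 dB

2.73 dB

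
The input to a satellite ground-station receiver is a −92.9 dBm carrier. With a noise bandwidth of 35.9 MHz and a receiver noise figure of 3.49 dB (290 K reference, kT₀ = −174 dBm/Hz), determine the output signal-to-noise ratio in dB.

2.1 dB

Noise floor: N = −174 + 10 log₁₀(B) + NF
10 log₁₀(3.59×10⁷) = 75.55 dB
N = −174 + 75.55 + 3.49 = −94.96 dBm
SNR = P_sig − N = −92.9 − (−94.96) = 2.06 dB → 2.1 dB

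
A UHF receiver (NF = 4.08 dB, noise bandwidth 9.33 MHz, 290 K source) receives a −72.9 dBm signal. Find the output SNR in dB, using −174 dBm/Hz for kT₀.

Noise floor: N = −174 + 10 log₁₀(B) + NF
10 log₁₀(9.33×10⁶) = 69.7 dB
N = −174 + 69.7 + 4.08 = −100.22 dBm
SNR = P_sig − N = −72.9 − (−100.22) = 27.32 dB → 27.3 dB

27.3 dB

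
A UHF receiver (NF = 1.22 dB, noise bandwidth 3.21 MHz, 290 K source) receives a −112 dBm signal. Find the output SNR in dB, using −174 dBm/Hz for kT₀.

Noise floor: N = −174 + 10 log₁₀(B) + NF
10 log₁₀(3.21×10⁶) = 65.07 dB
N = −174 + 65.07 + 1.22 = −107.71 dBm
SNR = P_sig − N = −112 − (−107.71) = −4.29 dB → −4.3 dB

−4.3 dB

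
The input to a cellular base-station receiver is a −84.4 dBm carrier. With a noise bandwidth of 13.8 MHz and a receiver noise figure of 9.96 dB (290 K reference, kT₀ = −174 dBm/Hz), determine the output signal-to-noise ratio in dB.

Noise floor: N = −174 + 10 log₁₀(B) + NF
10 log₁₀(1.38×10⁷) = 71.4 dB
N = −174 + 71.4 + 9.96 = −92.64 dBm
SNR = P_sig − N = −84.4 − (−92.64) = 8.24 dB → 8.2 dB

8.2 dB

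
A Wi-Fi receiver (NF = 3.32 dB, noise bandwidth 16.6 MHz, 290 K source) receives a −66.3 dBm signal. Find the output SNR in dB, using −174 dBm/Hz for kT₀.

Noise floor: N = −174 + 10 log₁₀(B) + NF
10 log₁₀(1.66×10⁷) = 72.2 dB
N = −174 + 72.2 + 3.32 = −98.48 dBm
SNR = P_sig − N = −66.3 − (−98.48) = 32.18 dB → 32.2 dB

32.2 dB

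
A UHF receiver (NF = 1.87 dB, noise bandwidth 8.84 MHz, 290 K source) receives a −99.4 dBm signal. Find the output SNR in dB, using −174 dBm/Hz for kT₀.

3.3 dB

Noise floor: N = −174 + 10 log₁₀(B) + NF
10 log₁₀(8.84×10⁶) = 69.46 dB
N = −174 + 69.46 + 1.87 = −102.67 dBm
SNR = P_sig − N = −99.4 − (−102.67) = 3.27 dB → 3.3 dB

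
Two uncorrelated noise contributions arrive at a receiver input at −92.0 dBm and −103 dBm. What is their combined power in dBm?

−91.7 dBm

Convert to linear, add, convert back:
P₁ = 6.31×10⁻¹³ W, P₂ = 5.01×10⁻¹⁴ W
P_tot = 6.81×10⁻¹³ W → 10 log₁₀(P_tot / 10⁻³) = −91.7 dBm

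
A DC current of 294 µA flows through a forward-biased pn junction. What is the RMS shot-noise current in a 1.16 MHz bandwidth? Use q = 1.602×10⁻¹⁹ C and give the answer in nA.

10.5 nA

I_n = √(2qI·B)
2qI·B = 2 × 1.602×10⁻¹⁹ × 2.94×10⁻⁴ × 1.16×10⁶ = 1.09×10⁻¹⁶ A²
I_n = √(1.09×10⁻¹⁶) = 1.05×10⁻⁸ A = 10.5 nA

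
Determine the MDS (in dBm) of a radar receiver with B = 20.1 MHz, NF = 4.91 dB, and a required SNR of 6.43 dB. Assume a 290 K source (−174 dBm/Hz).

−89.6 dBm

Sensitivity = −174 + 10 log₁₀(B) + NF + SNR_min
= −174 + 73.03 + 4.91 + 6.43
= −89.63 dBm → −89.6 dBm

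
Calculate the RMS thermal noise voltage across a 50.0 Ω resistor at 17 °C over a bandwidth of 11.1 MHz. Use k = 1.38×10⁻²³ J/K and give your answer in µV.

2.98 µV

T = 17 °C + 273.15 = 290.15 K
V_n = √(4kTRB)
4kTRB = 4 × 1.38×10⁻²³ × 290.15 × 5.00×10¹ × 1.11×10⁷ = 8.89×10⁻¹² V²
V_n = √(8.89×10⁻¹²) = 2.98×10⁻⁶ V = 2.98 µV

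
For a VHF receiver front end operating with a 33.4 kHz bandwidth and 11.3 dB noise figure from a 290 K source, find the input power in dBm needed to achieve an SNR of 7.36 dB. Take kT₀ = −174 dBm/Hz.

Sensitivity = −174 + 10 log₁₀(B) + NF + SNR_min
= −174 + 45.24 + 11.3 + 7.36
= −110.10 dBm → −110.1 dBm

−110.1 dBm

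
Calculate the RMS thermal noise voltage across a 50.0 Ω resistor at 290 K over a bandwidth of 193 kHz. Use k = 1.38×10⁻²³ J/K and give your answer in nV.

V_n = √(4kTRB)
4kTRB = 4 × 1.38×10⁻²³ × 290 × 5.00×10¹ × 1.93×10⁵ = 1.54×10⁻¹³ V²
V_n = √(1.54×10⁻¹³) = 3.93×10⁻⁷ V = 393 nV

393 nV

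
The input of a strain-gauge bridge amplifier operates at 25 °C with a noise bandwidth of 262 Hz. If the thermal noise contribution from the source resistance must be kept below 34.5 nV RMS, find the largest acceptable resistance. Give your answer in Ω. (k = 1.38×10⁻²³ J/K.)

T = 25 °C + 273.15 = 298.15 K
Johnson–Nyquist: V_n = √(4kTRB) ⇒ R = V_n² / (4kTB)
4kTB = 4 × 1.38×10⁻²³ × 298.15 × 2.62×10² = 4.31×10⁻¹⁸
R = (3.45×10⁻⁸)² / 4.31×10⁻¹⁸ = 2.76×10² Ω = 276 Ω

276 Ω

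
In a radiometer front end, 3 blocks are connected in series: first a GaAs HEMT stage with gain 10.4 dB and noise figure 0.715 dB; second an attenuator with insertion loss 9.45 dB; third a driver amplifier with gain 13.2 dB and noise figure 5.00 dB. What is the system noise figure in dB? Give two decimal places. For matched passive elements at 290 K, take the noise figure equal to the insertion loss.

5.60 dB

Convert to linear (a loss of L dB is a gain of −L dB): F_i = 10^(NF_i/10), G_i = 10^(G_i,dB/10)
  Stage 1: F_1 = 10^(0.715/10) = 1.179, G_1 = 10^(10.4/10) = 10.96
  Stage 2: F_2 = 10^(9.45/10) = 8.810, G_2 = 10^(−9.45/10) = 0.1135
  Stage 3: F_3 = 10^(5.00/10) = 3.162, G_3 = 10^(13.2/10) = 20.89
Friis cascade:
  F = 1.179 + (8.810 − 1)/10.96 + (3.162 − 1)/1.245 = 3.629
NF = 10 log₁₀(3.629) = 5.60 dB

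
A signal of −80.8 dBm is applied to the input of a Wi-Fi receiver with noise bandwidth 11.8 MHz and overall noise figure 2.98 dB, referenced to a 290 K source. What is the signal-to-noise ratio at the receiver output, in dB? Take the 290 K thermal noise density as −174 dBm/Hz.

Noise floor: N = −174 + 10 log₁₀(B) + NF
10 log₁₀(1.18×10⁷) = 70.72 dB
N = −174 + 70.72 + 2.98 = −100.30 dBm
SNR = P_sig − N = −80.8 − (−100.30) = 19.50 dB → 19.5 dB

19.5 dB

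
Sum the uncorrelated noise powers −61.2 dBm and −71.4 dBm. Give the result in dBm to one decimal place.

−60.8 dBm

Convert to linear, add, convert back:
P₁ = 7.59×10⁻¹⁰ W, P₂ = 7.24×10⁻¹¹ W
P_tot = 8.31×10⁻¹⁰ W → 10 log₁₀(P_tot / 10⁻³) = −60.8 dBm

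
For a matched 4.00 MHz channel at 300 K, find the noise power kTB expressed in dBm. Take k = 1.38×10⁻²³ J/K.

−107.8 dBm

P_n = kTB = 1.38×10⁻²³ × 300 × 4.00×10⁶ = 1.66×10⁻¹⁴ W
In dBm: 10 log₁₀(1.66×10⁻¹⁴ / 10⁻³) = −107.8 dBm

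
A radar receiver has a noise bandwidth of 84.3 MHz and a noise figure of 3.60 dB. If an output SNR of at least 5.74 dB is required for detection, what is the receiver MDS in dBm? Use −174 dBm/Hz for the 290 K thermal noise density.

Sensitivity = −174 + 10 log₁₀(B) + NF + SNR_min
= −174 + 79.26 + 3.60 + 5.74
= −85.40 dBm → −85.4 dBm

−85.4 dBm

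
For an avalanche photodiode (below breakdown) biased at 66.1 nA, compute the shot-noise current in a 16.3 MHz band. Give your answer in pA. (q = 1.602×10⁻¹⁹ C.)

I_n = √(2qI·B)
2qI·B = 2 × 1.602×10⁻¹⁹ × 6.61×10⁻⁸ × 1.63×10⁷ = 3.45×10⁻¹⁹ A²
I_n = √(3.45×10⁻¹⁹) = 5.88×10⁻¹⁰ A = 588 pA

588 pA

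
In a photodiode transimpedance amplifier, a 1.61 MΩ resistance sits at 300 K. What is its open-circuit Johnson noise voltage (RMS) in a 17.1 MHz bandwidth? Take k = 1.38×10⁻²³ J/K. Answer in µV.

675 µV

V_n = √(4kTRB)
4kTRB = 4 × 1.38×10⁻²³ × 300 × 1.61×10⁶ × 1.71×10⁷ = 4.56×10⁻⁷ V²
V_n = √(4.56×10⁻⁷) = 6.75×10⁻⁴ V = 675 µV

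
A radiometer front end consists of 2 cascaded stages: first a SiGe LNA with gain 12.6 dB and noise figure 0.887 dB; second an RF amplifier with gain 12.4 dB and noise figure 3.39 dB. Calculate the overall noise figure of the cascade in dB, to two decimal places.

Convert to linear (a loss of L dB is a gain of −L dB): F_i = 10^(NF_i/10), G_i = 10^(G_i,dB/10)
  Stage 1: F_1 = 10^(0.887/10) = 1.227, G_1 = 10^(12.6/10) = 18.20
  Stage 2: F_2 = 10^(3.39/10) = 2.183, G_2 = 10^(12.4/10) = 17.38
Friis cascade:
  F = 1.227 + (2.183 − 1)/18.20 = 1.292
NF = 10 log₁₀(1.292) = 1.11 dB

1.11 dB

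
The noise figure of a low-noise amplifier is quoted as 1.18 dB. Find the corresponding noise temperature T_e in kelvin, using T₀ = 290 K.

F = 10^(1.18/10) = 1.3122
T_e = (F − 1)·T₀ = (1.3122 − 1) × 290 = 90.5 K

90.5 K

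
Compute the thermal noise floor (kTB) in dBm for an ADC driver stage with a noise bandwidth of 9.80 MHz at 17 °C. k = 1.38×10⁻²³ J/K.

T = 17 °C + 273.15 = 290.15 K
P_n = kTB = 1.38×10⁻²³ × 290.15 × 9.80×10⁶ = 3.92×10⁻¹⁴ W
In dBm: 10 log₁₀(3.92×10⁻¹⁴ / 10⁻³) = −104.1 dBm

−104.1 dBm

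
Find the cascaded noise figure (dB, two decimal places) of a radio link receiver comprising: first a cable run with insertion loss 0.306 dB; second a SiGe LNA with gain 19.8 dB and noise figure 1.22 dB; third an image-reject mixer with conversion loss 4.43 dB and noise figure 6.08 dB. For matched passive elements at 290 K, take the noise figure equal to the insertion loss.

1.63 dB

Convert to linear (a loss of L dB is a gain of −L dB): F_i = 10^(NF_i/10), G_i = 10^(G_i,dB/10)
  Stage 1: F_1 = 10^(0.306/10) = 1.073, G_1 = 10^(−0.306/10) = 0.9320
  Stage 2: F_2 = 10^(1.22/10) = 1.324, G_2 = 10^(19.8/10) = 95.50
  Stage 3: F_3 = 10^(6.08/10) = 4.055, G_3 = 10^(−4.43/10) = 0.3606
Friis cascade:
  F = 1.073 + (1.324 − 1)/0.9320 + (4.055 − 1)/89.00 = 1.455
NF = 10 log₁₀(1.455) = 1.63 dB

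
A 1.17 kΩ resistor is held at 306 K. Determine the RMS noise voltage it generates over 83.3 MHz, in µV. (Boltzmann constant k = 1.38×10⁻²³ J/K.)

V_n = √(4kTRB)
4kTRB = 4 × 1.38×10⁻²³ × 306 × 1.17×10³ × 8.33×10⁷ = 1.65×10⁻⁹ V²
V_n = √(1.65×10⁻⁹) = 4.06×10⁻⁵ V = 40.6 µV

40.6 µV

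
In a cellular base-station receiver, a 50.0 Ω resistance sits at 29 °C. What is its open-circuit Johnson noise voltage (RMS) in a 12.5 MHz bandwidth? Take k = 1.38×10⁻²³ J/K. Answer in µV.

3.23 µV

T = 29 °C + 273.15 = 302.15 K
V_n = √(4kTRB)
4kTRB = 4 × 1.38×10⁻²³ × 302.15 × 5.00×10¹ × 1.25×10⁷ = 1.04×10⁻¹¹ V²
V_n = √(1.04×10⁻¹¹) = 3.23×10⁻⁶ V = 3.23 µV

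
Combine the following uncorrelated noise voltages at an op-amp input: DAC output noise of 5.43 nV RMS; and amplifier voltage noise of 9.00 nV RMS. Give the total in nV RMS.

Uncorrelated sources add in power (mean-square): V_tot = √(ΣV_i²)
V_tot = √[(5.43×10⁻⁹)² + (9.00×10⁻⁹)²] = 1.05×10⁻⁸ V = 10.5 nV

10.5 nV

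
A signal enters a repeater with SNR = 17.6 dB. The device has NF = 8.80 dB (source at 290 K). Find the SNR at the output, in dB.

By definition F = SNR_in/SNR_out, so in dB: SNR_out = SNR_in − NF
SNR_out = 17.6 − 8.80 = 8.80 dB

8.80 dB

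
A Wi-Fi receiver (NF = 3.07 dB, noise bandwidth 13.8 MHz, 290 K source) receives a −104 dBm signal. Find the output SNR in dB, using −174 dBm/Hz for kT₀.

Noise floor: N = −174 + 10 log₁₀(B) + NF
10 log₁₀(1.38×10⁷) = 71.4 dB
N = −174 + 71.4 + 3.07 = −99.53 dBm
SNR = P_sig − N = −104 − (−99.53) = −4.47 dB → −4.5 dB

−4.5 dB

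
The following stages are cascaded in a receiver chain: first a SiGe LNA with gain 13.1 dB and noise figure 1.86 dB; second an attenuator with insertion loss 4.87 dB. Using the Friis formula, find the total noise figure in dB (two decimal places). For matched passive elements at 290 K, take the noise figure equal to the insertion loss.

Convert to linear (a loss of L dB is a gain of −L dB): F_i = 10^(NF_i/10), G_i = 10^(G_i,dB/10)
  Stage 1: F_1 = 10^(1.86/10) = 1.535, G_1 = 10^(13.1/10) = 20.42
  Stage 2: F_2 = 10^(4.87/10) = 3.069, G_2 = 10^(−4.87/10) = 0.3258
Friis cascade:
  F = 1.535 + (3.069 − 1)/20.42 = 1.636
NF = 10 log₁₀(1.636) = 2.14 dB

2.14 dB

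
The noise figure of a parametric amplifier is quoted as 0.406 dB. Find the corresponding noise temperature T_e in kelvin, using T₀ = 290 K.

28.4 K

F = 10^(0.406/10) = 1.09799
T_e = (F − 1)·T₀ = (1.09799 − 1) × 290 = 28.4 K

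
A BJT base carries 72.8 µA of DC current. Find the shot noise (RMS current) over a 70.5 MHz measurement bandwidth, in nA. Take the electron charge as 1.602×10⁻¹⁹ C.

40.6 nA

I_n = √(2qI·B)
2qI·B = 2 × 1.602×10⁻¹⁹ × 7.28×10⁻⁵ × 7.05×10⁷ = 1.64×10⁻¹⁵ A²
I_n = √(1.64×10⁻¹⁵) = 4.06×10⁻⁸ A = 40.6 nA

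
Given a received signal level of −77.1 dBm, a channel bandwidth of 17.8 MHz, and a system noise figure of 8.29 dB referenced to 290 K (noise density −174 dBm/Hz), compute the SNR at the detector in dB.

Noise floor: N = −174 + 10 log₁₀(B) + NF
10 log₁₀(1.78×10⁷) = 72.5 dB
N = −174 + 72.5 + 8.29 = −93.21 dBm
SNR = P_sig − N = −77.1 − (−93.21) = 16.11 dB → 16.1 dB

16.1 dB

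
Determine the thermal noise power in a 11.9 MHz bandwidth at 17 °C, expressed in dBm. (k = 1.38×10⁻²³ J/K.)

−103.2 dBm

T = 17 °C + 273.15 = 290.15 K
P_n = kTB = 1.38×10⁻²³ × 290.15 × 1.19×10⁷ = 4.76×10⁻¹⁴ W
In dBm: 10 log₁₀(4.76×10⁻¹⁴ / 10⁻³) = −103.2 dBm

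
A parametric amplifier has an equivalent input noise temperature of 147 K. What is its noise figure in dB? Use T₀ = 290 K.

1.78 dB

F = 1 + T_e/T₀ = 1 + 147/290 = 1.5069
NF = 10 log₁₀(1.5069) = 1.78 dB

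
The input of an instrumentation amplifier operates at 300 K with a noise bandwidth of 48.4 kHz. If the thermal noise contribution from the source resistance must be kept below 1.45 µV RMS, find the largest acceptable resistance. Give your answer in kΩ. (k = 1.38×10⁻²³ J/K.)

2.62 kΩ

Johnson–Nyquist: V_n = √(4kTRB) ⇒ R = V_n² / (4kTB)
4kTB = 4 × 1.38×10⁻²³ × 300 × 4.84×10⁴ = 8.02×10⁻¹⁶
R = (1.45×10⁻⁶)² / 8.02×10⁻¹⁶ = 2.62×10³ Ω = 2.62 kΩ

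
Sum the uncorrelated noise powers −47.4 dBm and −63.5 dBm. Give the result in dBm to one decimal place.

Convert to linear, add, convert back:
P₁ = 1.82×10⁻⁸ W, P₂ = 4.47×10⁻¹⁰ W
P_tot = 1.86×10⁻⁸ W → 10 log₁₀(P_tot / 10⁻³) = −47.3 dBm

−47.3 dBm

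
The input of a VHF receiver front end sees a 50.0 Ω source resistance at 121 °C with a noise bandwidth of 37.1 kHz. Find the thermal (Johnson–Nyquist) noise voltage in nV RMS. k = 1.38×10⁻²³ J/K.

T = 121 °C + 273.15 = 394.15 K
V_n = √(4kTRB)
4kTRB = 4 × 1.38×10⁻²³ × 394.15 × 5.00×10¹ × 3.71×10⁴ = 4.04×10⁻¹⁴ V²
V_n = √(4.04×10⁻¹⁴) = 2.01×10⁻⁷ V = 201 nV

201 nV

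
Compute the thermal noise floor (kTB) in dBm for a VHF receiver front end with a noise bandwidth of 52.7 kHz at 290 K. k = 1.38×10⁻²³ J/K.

−126.8 dBm

P_n = kTB = 1.38×10⁻²³ × 290 × 5.27×10⁴ = 2.11×10⁻¹⁶ W
In dBm: 10 log₁₀(2.11×10⁻¹⁶ / 10⁻³) = −126.8 dBm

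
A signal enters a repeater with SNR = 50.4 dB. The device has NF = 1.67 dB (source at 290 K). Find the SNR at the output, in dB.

48.73 dB

By definition F = SNR_in/SNR_out, so in dB: SNR_out = SNR_in − NF
SNR_out = 50.4 − 1.67 = 48.73 dB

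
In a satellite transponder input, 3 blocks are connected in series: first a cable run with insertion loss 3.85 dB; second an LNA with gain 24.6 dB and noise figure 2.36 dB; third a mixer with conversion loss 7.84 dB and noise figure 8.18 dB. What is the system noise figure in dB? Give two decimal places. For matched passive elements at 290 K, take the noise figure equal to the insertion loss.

Convert to linear (a loss of L dB is a gain of −L dB): F_i = 10^(NF_i/10), G_i = 10^(G_i,dB/10)
  Stage 1: F_1 = 10^(3.85/10) = 2.427, G_1 = 10^(−3.85/10) = 0.4121
  Stage 2: F_2 = 10^(2.36/10) = 1.722, G_2 = 10^(24.6/10) = 288.4
  Stage 3: F_3 = 10^(8.18/10) = 6.577, G_3 = 10^(−7.84/10) = 0.1644
Friis cascade:
  F = 2.427 + (1.722 − 1)/0.4121 + (6.577 − 1)/118.9 = 4.225
NF = 10 log₁₀(4.225) = 6.26 dB

6.26 dB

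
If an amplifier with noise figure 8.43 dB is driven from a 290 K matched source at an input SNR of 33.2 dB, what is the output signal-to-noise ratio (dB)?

By definition F = SNR_in/SNR_out, so in dB: SNR_out = SNR_in − NF
SNR_out = 33.2 − 8.43 = 24.77 dB

24.77 dB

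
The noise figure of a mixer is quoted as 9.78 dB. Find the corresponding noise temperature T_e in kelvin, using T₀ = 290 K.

F = 10^(9.78/10) = 9.50605
T_e = (F − 1)·T₀ = (9.50605 − 1) × 290 = 2467 K

2467 K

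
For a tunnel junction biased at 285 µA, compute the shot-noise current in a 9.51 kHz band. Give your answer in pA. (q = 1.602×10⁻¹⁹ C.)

932 pA

I_n = √(2qI·B)
2qI·B = 2 × 1.602×10⁻¹⁹ × 2.85×10⁻⁴ × 9.51×10³ = 8.68×10⁻¹⁹ A²
I_n = √(8.68×10⁻¹⁹) = 9.32×10⁻¹⁰ A = 932 pA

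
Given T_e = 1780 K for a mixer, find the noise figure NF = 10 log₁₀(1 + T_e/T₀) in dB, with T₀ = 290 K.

8.54 dB

F = 1 + T_e/T₀ = 1 + 1780/290 = 7.13793
NF = 10 log₁₀(7.13793) = 8.54 dB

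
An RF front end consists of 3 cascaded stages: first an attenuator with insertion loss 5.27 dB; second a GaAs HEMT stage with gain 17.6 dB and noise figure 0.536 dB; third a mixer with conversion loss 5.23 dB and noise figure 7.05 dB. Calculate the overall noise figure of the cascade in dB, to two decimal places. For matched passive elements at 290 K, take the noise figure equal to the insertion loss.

6.07 dB

Convert to linear (a loss of L dB is a gain of −L dB): F_i = 10^(NF_i/10), G_i = 10^(G_i,dB/10)
  Stage 1: F_1 = 10^(5.27/10) = 3.365, G_1 = 10^(−5.27/10) = 0.2972
  Stage 2: F_2 = 10^(0.536/10) = 1.131, G_2 = 10^(17.6/10) = 57.54
  Stage 3: F_3 = 10^(7.05/10) = 5.070, G_3 = 10^(−5.23/10) = 0.2999
Friis cascade:
  F = 3.365 + (1.131 − 1)/0.2972 + (5.070 − 1)/17.10 = 4.045
NF = 10 log₁₀(4.045) = 6.07 dB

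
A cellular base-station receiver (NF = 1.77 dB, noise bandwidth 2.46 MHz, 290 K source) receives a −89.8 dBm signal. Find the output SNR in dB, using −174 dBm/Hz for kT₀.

Noise floor: N = −174 + 10 log₁₀(B) + NF
10 log₁₀(2.46×10⁶) = 63.91 dB
N = −174 + 63.91 + 1.77 = −108.32 dBm
SNR = P_sig − N = −89.8 − (−108.32) = 18.52 dB → 18.5 dB

18.5 dB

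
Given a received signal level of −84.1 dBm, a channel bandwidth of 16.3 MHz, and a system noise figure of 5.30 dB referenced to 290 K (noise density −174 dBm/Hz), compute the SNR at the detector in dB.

Noise floor: N = −174 + 10 log₁₀(B) + NF
10 log₁₀(1.63×10⁷) = 72.12 dB
N = −174 + 72.12 + 5.30 = −96.58 dBm
SNR = P_sig − N = −84.1 − (−96.58) = 12.48 dB → 12.5 dB

12.5 dB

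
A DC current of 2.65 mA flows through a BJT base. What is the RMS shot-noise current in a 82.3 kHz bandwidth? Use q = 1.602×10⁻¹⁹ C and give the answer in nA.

I_n = √(2qI·B)
2qI·B = 2 × 1.602×10⁻¹⁹ × 2.65×10⁻³ × 8.23×10⁴ = 6.99×10⁻¹⁷ A²
I_n = √(6.99×10⁻¹⁷) = 8.36×10⁻⁹ A = 8.36 nA

8.36 nA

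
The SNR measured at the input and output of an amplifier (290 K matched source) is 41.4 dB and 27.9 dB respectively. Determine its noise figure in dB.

NF (dB) = SNR_in(dB) − SNR_out(dB) when the source is at T₀
NF = 41.4 − 27.9 = 13.5 dB

13.5 dB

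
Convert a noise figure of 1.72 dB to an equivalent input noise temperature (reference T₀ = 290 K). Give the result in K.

F = 10^(1.72/10) = 1.48594
T_e = (F − 1)·T₀ = (1.48594 − 1) × 290 = 141 K

141 K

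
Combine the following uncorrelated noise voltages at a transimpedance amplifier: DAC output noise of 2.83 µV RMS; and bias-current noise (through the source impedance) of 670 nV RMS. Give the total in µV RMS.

Uncorrelated sources add in power (mean-square): V_tot = √(ΣV_i²)
V_tot = √[(2.83×10⁻⁶)² + (6.70×10⁻⁷)²] = 2.91×10⁻⁶ V = 2.91 µV

2.91 µV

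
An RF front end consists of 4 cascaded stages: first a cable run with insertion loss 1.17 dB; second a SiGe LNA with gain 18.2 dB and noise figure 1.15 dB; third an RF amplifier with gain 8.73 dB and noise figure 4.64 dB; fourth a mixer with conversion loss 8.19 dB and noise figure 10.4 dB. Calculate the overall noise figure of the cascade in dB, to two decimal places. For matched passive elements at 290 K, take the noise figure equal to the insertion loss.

Convert to linear (a loss of L dB is a gain of −L dB): F_i = 10^(NF_i/10), G_i = 10^(G_i,dB/10)
  Stage 1: F_1 = 10^(1.17/10) = 1.309, G_1 = 10^(−1.17/10) = 0.7638
  Stage 2: F_2 = 10^(1.15/10) = 1.303, G_2 = 10^(18.2/10) = 66.07
  Stage 3: F_3 = 10^(4.64/10) = 2.911, G_3 = 10^(8.73/10) = 7.464
  Stage 4: F_4 = 10^(10.4/10) = 10.96, G_4 = 10^(−8.19/10) = 0.1517
Friis cascade:
  F = 1.309 + (1.303 − 1)/0.7638 + (2.911 − 1)/50.47 + (10.96 − 1)/376.7 = 1.770
NF = 10 log₁₀(1.770) = 2.48 dB

2.48 dB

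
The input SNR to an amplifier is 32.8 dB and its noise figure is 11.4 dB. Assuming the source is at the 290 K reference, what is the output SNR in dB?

21.4 dB

By definition F = SNR_in/SNR_out, so in dB: SNR_out = SNR_in − NF
SNR_out = 32.8 − 11.4 = 21.4 dB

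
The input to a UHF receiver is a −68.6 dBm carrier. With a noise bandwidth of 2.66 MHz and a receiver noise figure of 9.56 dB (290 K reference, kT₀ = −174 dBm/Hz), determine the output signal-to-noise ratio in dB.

31.6 dB

Noise floor: N = −174 + 10 log₁₀(B) + NF
10 log₁₀(2.66×10⁶) = 64.25 dB
N = −174 + 64.25 + 9.56 = −100.19 dBm
SNR = P_sig − N = −68.6 − (−100.19) = 31.59 dB → 31.6 dB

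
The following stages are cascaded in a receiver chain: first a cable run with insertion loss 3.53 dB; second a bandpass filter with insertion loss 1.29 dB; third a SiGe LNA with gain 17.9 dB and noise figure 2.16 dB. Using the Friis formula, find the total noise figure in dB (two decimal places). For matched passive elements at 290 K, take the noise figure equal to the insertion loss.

6.98 dB

Convert to linear (a loss of L dB is a gain of −L dB): F_i = 10^(NF_i/10), G_i = 10^(G_i,dB/10)
  Stage 1: F_1 = 10^(3.53/10) = 2.254, G_1 = 10^(−3.53/10) = 0.4436
  Stage 2: F_2 = 10^(1.29/10) = 1.346, G_2 = 10^(−1.29/10) = 0.7430
  Stage 3: F_3 = 10^(2.16/10) = 1.644, G_3 = 10^(17.9/10) = 61.66
Friis cascade:
  F = 2.254 + (1.346 − 1)/0.4436 + (1.644 − 1)/0.3296 = 4.989
NF = 10 log₁₀(4.989) = 6.98 dB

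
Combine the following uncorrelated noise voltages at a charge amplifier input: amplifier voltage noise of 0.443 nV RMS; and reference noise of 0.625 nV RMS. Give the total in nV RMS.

0.766 nV

Uncorrelated sources add in power (mean-square): V_tot = √(ΣV_i²)
V_tot = √[(4.43×10⁻¹⁰)² + (6.25×10⁻¹⁰)²] = 7.66×10⁻¹⁰ V = 0.766 nV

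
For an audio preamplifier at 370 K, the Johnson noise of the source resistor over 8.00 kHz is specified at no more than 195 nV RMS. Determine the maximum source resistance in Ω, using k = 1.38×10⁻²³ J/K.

Johnson–Nyquist: V_n = √(4kTRB) ⇒ R = V_n² / (4kTB)
4kTB = 4 × 1.38×10⁻²³ × 370 × 8.00×10³ = 1.63×10⁻¹⁶
R = (1.95×10⁻⁷)² / 1.63×10⁻¹⁶ = 2.33×10² Ω = 233 Ω

233 Ω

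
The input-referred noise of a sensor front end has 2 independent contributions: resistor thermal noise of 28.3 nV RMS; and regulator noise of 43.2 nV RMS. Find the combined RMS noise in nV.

51.6 nV

Uncorrelated sources add in power (mean-square): V_tot = √(ΣV_i²)
V_tot = √[(2.83×10⁻⁸)² + (4.32×10⁻⁸)²] = 5.16×10⁻⁸ V = 51.6 nV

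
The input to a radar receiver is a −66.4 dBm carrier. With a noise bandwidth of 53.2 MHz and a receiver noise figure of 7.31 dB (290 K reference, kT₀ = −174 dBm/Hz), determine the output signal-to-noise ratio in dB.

Noise floor: N = −174 + 10 log₁₀(B) + NF
10 log₁₀(5.32×10⁷) = 77.26 dB
N = −174 + 77.26 + 7.31 = −89.43 dBm
SNR = P_sig − N = −66.4 − (−89.43) = 23.03 dB → 23.0 dB

23.0 dB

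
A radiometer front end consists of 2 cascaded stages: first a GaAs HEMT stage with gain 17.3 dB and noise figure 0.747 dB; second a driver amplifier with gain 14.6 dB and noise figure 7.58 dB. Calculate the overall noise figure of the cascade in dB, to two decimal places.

1.06 dB

Convert to linear (a loss of L dB is a gain of −L dB): F_i = 10^(NF_i/10), G_i = 10^(G_i,dB/10)
  Stage 1: F_1 = 10^(0.747/10) = 1.188, G_1 = 10^(17.3/10) = 53.70
  Stage 2: F_2 = 10^(7.58/10) = 5.728, G_2 = 10^(14.6/10) = 28.84
Friis cascade:
  F = 1.188 + (5.728 − 1)/53.70 = 1.276
NF = 10 log₁₀(1.276) = 1.06 dB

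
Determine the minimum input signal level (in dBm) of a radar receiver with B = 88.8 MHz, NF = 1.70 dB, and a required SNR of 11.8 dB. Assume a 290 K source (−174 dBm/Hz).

−81.0 dBm

Sensitivity = −174 + 10 log₁₀(B) + NF + SNR_min
= −174 + 79.48 + 1.70 + 11.8
= −81.02 dBm → −81.0 dBm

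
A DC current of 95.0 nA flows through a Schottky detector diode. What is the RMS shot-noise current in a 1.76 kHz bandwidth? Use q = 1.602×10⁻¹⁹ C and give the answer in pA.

I_n = √(2qI·B)
2qI·B = 2 × 1.602×10⁻¹⁹ × 9.50×10⁻⁸ × 1.76×10³ = 5.36×10⁻²³ A²
I_n = √(5.36×10⁻²³) = 7.32×10⁻¹² A = 7.32 pA

7.32 pA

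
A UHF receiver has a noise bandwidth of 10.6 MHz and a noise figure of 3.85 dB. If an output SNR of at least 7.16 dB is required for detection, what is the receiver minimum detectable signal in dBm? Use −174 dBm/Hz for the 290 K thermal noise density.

Sensitivity = −174 + 10 log₁₀(B) + NF + SNR_min
= −174 + 70.25 + 3.85 + 7.16
= −92.74 dBm → −92.7 dBm

−92.7 dBm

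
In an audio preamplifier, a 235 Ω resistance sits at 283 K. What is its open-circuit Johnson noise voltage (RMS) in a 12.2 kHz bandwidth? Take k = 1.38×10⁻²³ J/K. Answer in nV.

212 nV

V_n = √(4kTRB)
4kTRB = 4 × 1.38×10⁻²³ × 283 × 2.35×10² × 1.22×10⁴ = 4.48×10⁻¹⁴ V²
V_n = √(4.48×10⁻¹⁴) = 2.12×10⁻⁷ V = 212 nV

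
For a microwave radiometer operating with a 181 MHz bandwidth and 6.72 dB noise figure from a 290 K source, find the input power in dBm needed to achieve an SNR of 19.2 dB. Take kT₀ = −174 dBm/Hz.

−65.5 dBm

Sensitivity = −174 + 10 log₁₀(B) + NF + SNR_min
= −174 + 82.58 + 6.72 + 19.2
= −65.50 dBm → −65.5 dBm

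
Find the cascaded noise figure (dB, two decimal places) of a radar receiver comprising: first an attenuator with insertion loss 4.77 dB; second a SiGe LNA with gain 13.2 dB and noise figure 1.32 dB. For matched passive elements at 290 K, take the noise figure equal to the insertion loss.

Convert to linear (a loss of L dB is a gain of −L dB): F_i = 10^(NF_i/10), G_i = 10^(G_i,dB/10)
  Stage 1: F_1 = 10^(4.77/10) = 2.999, G_1 = 10^(−4.77/10) = 0.3334
  Stage 2: F_2 = 10^(1.32/10) = 1.355, G_2 = 10^(13.2/10) = 20.89
Friis cascade:
  F = 2.999 + (1.355 − 1)/0.3334 = 4.064
NF = 10 log₁₀(4.064) = 6.09 dB

6.09 dB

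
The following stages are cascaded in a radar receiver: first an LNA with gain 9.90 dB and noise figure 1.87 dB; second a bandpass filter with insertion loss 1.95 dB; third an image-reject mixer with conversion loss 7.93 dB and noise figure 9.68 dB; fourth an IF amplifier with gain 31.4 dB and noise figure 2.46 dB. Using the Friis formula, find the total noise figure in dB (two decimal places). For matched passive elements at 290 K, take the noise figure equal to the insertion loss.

Convert to linear (a loss of L dB is a gain of −L dB): F_i = 10^(NF_i/10), G_i = 10^(G_i,dB/10)
  Stage 1: F_1 = 10^(1.87/10) = 1.538, G_1 = 10^(9.90/10) = 9.772
  Stage 2: F_2 = 10^(1.95/10) = 1.567, G_2 = 10^(−1.95/10) = 0.6383
  Stage 3: F_3 = 10^(9.68/10) = 9.290, G_3 = 10^(−7.93/10) = 0.1611
  Stage 4: F_4 = 10^(2.46/10) = 1.762, G_4 = 10^(31.4/10) = 1380
Friis cascade:
  F = 1.538 + (1.567 − 1)/9.772 + (9.290 − 1)/6.237 + (1.762 − 1)/1.005 = 3.684
NF = 10 log₁₀(3.684) = 5.66 dB

5.66 dB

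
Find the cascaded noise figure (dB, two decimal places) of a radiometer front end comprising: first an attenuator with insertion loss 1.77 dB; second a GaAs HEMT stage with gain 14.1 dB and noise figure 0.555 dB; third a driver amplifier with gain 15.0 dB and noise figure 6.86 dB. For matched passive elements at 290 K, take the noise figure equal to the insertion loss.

Convert to linear (a loss of L dB is a gain of −L dB): F_i = 10^(NF_i/10), G_i = 10^(G_i,dB/10)
  Stage 1: F_1 = 10^(1.77/10) = 1.503, G_1 = 10^(−1.77/10) = 0.6653
  Stage 2: F_2 = 10^(0.555/10) = 1.136, G_2 = 10^(14.1/10) = 25.70
  Stage 3: F_3 = 10^(6.86/10) = 4.853, G_3 = 10^(15.0/10) = 31.62
Friis cascade:
  F = 1.503 + (1.136 − 1)/0.6653 + (4.853 − 1)/17.10 = 1.933
NF = 10 log₁₀(1.933) = 2.86 dB

2.86 dB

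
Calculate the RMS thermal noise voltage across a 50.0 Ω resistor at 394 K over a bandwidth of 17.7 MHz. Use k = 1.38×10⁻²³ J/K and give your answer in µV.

4.39 µV

V_n = √(4kTRB)
4kTRB = 4 × 1.38×10⁻²³ × 394 × 5.00×10¹ × 1.77×10⁷ = 1.92×10⁻¹¹ V²
V_n = √(1.92×10⁻¹¹) = 4.39×10⁻⁶ V = 4.39 µV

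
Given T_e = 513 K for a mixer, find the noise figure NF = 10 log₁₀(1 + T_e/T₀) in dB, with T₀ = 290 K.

F = 1 + T_e/T₀ = 1 + 513/290 = 2.76897
NF = 10 log₁₀(2.76897) = 4.42 dB

4.42 dB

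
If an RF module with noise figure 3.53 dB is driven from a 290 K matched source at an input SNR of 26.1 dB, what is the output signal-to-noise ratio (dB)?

22.57 dB

By definition F = SNR_in/SNR_out, so in dB: SNR_out = SNR_in − NF
SNR_out = 26.1 − 3.53 = 22.57 dB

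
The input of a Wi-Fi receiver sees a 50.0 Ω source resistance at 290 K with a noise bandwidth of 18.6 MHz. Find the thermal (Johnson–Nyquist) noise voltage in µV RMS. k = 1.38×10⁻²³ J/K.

V_n = √(4kTRB)
4kTRB = 4 × 1.38×10⁻²³ × 290 × 5.00×10¹ × 1.86×10⁷ = 1.49×10⁻¹¹ V²
V_n = √(1.49×10⁻¹¹) = 3.86×10⁻⁶ V = 3.86 µV

3.86 µV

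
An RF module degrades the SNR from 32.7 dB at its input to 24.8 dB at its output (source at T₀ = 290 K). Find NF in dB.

NF (dB) = SNR_in(dB) − SNR_out(dB) when the source is at T₀
NF = 32.7 − 24.8 = 7.9 dB

7.9 dB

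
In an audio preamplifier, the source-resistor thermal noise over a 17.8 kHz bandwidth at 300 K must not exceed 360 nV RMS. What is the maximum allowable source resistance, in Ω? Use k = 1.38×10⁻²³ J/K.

Johnson–Nyquist: V_n = √(4kTRB) ⇒ R = V_n² / (4kTB)
4kTB = 4 × 1.38×10⁻²³ × 300 × 1.78×10⁴ = 2.95×10⁻¹⁶
R = (3.60×10⁻⁷)² / 2.95×10⁻¹⁶ = 4.40×10² Ω = 440 Ω

440 Ω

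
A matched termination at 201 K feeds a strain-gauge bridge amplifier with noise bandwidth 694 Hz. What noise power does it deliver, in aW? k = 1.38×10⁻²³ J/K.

P_n = kTB = 1.38×10⁻²³ × 201 × 6.94×10² = 1.93×10⁻¹⁸ W = 1.93 aW

1.93 aW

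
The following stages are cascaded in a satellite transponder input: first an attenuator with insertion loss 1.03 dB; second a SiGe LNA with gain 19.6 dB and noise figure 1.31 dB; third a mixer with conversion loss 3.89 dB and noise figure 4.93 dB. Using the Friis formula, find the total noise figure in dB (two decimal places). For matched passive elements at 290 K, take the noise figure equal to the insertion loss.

Convert to linear (a loss of L dB is a gain of −L dB): F_i = 10^(NF_i/10), G_i = 10^(G_i,dB/10)
  Stage 1: F_1 = 10^(1.03/10) = 1.268, G_1 = 10^(−1.03/10) = 0.7889
  Stage 2: F_2 = 10^(1.31/10) = 1.352, G_2 = 10^(19.6/10) = 91.20
  Stage 3: F_3 = 10^(4.93/10) = 3.112, G_3 = 10^(−3.89/10) = 0.4083
Friis cascade:
  F = 1.268 + (1.352 − 1)/0.7889 + (3.112 − 1)/71.94 = 1.743
NF = 10 log₁₀(1.743) = 2.41 dB

2.41 dB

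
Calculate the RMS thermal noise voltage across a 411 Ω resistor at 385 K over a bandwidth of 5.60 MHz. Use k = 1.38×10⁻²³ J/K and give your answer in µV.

6.99 µV

V_n = √(4kTRB)
4kTRB = 4 × 1.38×10⁻²³ × 385 × 4.11×10² × 5.60×10⁶ = 4.89×10⁻¹¹ V²
V_n = √(4.89×10⁻¹¹) = 6.99×10⁻⁶ V = 6.99 µV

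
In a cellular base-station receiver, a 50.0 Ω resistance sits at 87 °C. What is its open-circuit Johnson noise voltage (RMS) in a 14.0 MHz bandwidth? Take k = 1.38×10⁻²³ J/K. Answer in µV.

3.73 µV

T = 87 °C + 273.15 = 360.15 K
V_n = √(4kTRB)
4kTRB = 4 × 1.38×10⁻²³ × 360.15 × 5.00×10¹ × 1.40×10⁷ = 1.39×10⁻¹¹ V²
V_n = √(1.39×10⁻¹¹) = 3.73×10⁻⁶ V = 3.73 µV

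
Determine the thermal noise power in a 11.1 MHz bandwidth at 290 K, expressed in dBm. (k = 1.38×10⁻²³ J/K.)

−103.5 dBm

P_n = kTB = 1.38×10⁻²³ × 290 × 1.11×10⁷ = 4.44×10⁻¹⁴ W
In dBm: 10 log₁₀(4.44×10⁻¹⁴ / 10⁻³) = −103.5 dBm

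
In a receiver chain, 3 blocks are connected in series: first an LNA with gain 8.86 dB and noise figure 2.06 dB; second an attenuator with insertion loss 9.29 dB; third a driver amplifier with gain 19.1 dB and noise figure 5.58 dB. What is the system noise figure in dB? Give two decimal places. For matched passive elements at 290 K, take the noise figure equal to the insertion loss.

Convert to linear (a loss of L dB is a gain of −L dB): F_i = 10^(NF_i/10), G_i = 10^(G_i,dB/10)
  Stage 1: F_1 = 10^(2.06/10) = 1.607, G_1 = 10^(8.86/10) = 7.691
  Stage 2: F_2 = 10^(9.29/10) = 8.492, G_2 = 10^(−9.29/10) = 0.1178
  Stage 3: F_3 = 10^(5.58/10) = 3.614, G_3 = 10^(19.1/10) = 81.28
Friis cascade:
  F = 1.607 + (8.492 − 1)/7.691 + (3.614 − 1)/0.9057 = 5.467
NF = 10 log₁₀(5.467) = 7.38 dB

7.38 dB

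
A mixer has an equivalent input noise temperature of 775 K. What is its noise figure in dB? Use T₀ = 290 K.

5.65 dB

F = 1 + T_e/T₀ = 1 + 775/290 = 3.67241
NF = 10 log₁₀(3.67241) = 5.65 dB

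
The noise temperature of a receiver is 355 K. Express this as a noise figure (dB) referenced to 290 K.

F = 1 + T_e/T₀ = 1 + 355/290 = 2.22414
NF = 10 log₁₀(2.22414) = 3.47 dB

3.47 dB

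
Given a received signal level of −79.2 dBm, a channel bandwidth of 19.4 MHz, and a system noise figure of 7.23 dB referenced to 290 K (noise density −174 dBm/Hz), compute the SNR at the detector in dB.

14.7 dB

Noise floor: N = −174 + 10 log₁₀(B) + NF
10 log₁₀(1.94×10⁷) = 72.88 dB
N = −174 + 72.88 + 7.23 = −93.89 dBm
SNR = P_sig − N = −79.2 − (−93.89) = 14.69 dB → 14.7 dB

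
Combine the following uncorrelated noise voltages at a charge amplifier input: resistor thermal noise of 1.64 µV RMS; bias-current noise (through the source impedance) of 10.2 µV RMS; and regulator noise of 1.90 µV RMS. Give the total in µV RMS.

Uncorrelated sources add in power (mean-square): V_tot = √(ΣV_i²)
V_tot = √[(1.64×10⁻⁶)² + (1.02×10⁻⁵)² + (1.90×10⁻⁶)²] = 1.05×10⁻⁵ V = 10.5 µV

10.5 µV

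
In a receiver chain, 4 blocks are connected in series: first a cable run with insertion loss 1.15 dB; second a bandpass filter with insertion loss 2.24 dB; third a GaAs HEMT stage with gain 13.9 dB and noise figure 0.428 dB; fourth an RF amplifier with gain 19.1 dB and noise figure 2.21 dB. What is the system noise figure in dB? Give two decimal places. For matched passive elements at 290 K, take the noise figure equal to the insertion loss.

Convert to linear (a loss of L dB is a gain of −L dB): F_i = 10^(NF_i/10), G_i = 10^(G_i,dB/10)
  Stage 1: F_1 = 10^(1.15/10) = 1.303, G_1 = 10^(−1.15/10) = 0.7674
  Stage 2: F_2 = 10^(2.24/10) = 1.675, G_2 = 10^(−2.24/10) = 0.5970
  Stage 3: F_3 = 10^(0.428/10) = 1.104, G_3 = 10^(13.9/10) = 24.55
  Stage 4: F_4 = 10^(2.21/10) = 1.663, G_4 = 10^(19.1/10) = 81.28
Friis cascade:
  F = 1.303 + (1.675 − 1)/0.7674 + (1.104 − 1)/0.4581 + (1.663 − 1)/11.25 = 2.468
NF = 10 log₁₀(2.468) = 3.92 dB

3.92 dB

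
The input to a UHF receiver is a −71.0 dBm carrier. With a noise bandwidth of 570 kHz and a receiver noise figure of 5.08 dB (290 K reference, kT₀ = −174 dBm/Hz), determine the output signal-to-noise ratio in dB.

40.4 dB

Noise floor: N = −174 + 10 log₁₀(B) + NF
10 log₁₀(5.70×10⁵) = 57.56 dB
N = −174 + 57.56 + 5.08 = −111.36 dBm
SNR = P_sig − N = −71.0 − (−111.36) = 40.36 dB → 40.4 dB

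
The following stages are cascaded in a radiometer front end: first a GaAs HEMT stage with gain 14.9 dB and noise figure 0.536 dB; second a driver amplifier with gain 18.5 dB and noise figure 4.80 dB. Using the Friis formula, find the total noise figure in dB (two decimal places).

Convert to linear (a loss of L dB is a gain of −L dB): F_i = 10^(NF_i/10), G_i = 10^(G_i,dB/10)
  Stage 1: F_1 = 10^(0.536/10) = 1.131, G_1 = 10^(14.9/10) = 30.90
  Stage 2: F_2 = 10^(4.80/10) = 3.020, G_2 = 10^(18.5/10) = 70.79
Friis cascade:
  F = 1.131 + (3.020 − 1)/30.90 = 1.197
NF = 10 log₁₀(1.197) = 0.78 dB

0.78 dB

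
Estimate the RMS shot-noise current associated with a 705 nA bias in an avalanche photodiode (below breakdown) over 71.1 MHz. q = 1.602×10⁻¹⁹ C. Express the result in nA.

4.01 nA

I_n = √(2qI·B)
2qI·B = 2 × 1.602×10⁻¹⁹ × 7.05×10⁻⁷ × 7.11×10⁷ = 1.61×10⁻¹⁷ A²
I_n = √(1.61×10⁻¹⁷) = 4.01×10⁻⁹ A = 4.01 nA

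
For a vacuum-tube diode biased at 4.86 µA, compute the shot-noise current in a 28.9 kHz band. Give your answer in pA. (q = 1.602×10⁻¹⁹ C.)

I_n = √(2qI·B)
2qI·B = 2 × 1.602×10⁻¹⁹ × 4.86×10⁻⁶ × 2.89×10⁴ = 4.50×10⁻²⁰ A²
I_n = √(4.50×10⁻²⁰) = 2.12×10⁻¹⁰ A = 212 pA

212 pA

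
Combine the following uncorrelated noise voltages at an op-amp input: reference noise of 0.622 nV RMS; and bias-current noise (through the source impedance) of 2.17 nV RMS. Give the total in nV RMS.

2.26 nV

Uncorrelated sources add in power (mean-square): V_tot = √(ΣV_i²)
V_tot = √[(6.22×10⁻¹⁰)² + (2.17×10⁻⁹)²] = 2.26×10⁻⁹ V = 2.26 nV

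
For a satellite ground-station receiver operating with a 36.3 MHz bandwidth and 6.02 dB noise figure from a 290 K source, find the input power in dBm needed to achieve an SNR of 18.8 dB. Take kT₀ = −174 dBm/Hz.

Sensitivity = −174 + 10 log₁₀(B) + NF + SNR_min
= −174 + 75.6 + 6.02 + 18.8
= −73.58 dBm → −73.6 dBm

−73.6 dBm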